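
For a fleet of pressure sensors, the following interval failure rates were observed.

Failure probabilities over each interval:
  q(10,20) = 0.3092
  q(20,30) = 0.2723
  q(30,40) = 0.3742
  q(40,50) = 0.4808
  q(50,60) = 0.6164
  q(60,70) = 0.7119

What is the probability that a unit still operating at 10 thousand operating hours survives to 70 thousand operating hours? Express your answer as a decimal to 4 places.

0.0181

P(survive 10→70) = (1 − 0.3092) × (1 − 0.2723) × (1 − 0.3742) × (1 − 0.4808) × (1 − 0.6164) × (1 − 0.7119).
= 0.6908 × 0.7277 × 0.6258 × 0.5192 × 0.3836 × 0.2881 = 0.018051.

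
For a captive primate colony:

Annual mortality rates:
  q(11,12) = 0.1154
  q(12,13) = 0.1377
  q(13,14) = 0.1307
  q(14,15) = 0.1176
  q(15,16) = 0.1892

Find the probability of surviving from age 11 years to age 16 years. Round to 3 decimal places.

The overall survival probability is (1 − 0.1154) × (1 − 0.1377) × (1 − 0.1307) × (1 − 0.1176) × (1 − 0.1892).
= 0.8846 × 0.8623 × 0.8693 × 0.8824 × 0.8108 = 0.474410.

0.474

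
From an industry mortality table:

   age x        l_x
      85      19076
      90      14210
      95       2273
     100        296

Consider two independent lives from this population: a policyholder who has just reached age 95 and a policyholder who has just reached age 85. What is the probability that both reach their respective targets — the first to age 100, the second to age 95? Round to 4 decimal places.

0.0155

p₁ = l_100/l_95 = 296/2273 = 0.130224; p₂ = l_95/l_85 = 2273/19076 = 0.119155.
P(both) = p₁ × p₂ = 0.130224 × 0.119155 = 0.015517.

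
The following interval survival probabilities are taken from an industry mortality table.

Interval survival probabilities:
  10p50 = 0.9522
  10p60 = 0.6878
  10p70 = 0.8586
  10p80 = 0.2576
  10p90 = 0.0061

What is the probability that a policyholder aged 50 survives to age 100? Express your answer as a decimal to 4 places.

0.0009

50p50 = 0.9522 × 0.6878 × 0.8586 × 0.2576 × 0.0061.
= 0.000884.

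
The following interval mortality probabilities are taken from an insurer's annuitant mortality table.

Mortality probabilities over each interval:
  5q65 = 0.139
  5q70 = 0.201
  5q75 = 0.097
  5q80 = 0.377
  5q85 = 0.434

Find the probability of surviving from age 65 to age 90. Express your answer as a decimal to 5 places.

Chaining the interval survival probabilities: (1 − 0.139) × (1 − 0.201) × (1 − 0.097) × (1 − 0.377) × (1 − 0.434).
= 0.861 × 0.799 × 0.903 × 0.623 × 0.566 = 0.219049.

0.21905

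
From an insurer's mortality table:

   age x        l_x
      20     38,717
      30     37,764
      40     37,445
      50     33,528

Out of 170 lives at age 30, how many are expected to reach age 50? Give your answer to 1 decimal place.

150.9

The relevant probability is 33,528/37,764 = 0.887830.
Expected number = 170 × 0.887830 = 150.9.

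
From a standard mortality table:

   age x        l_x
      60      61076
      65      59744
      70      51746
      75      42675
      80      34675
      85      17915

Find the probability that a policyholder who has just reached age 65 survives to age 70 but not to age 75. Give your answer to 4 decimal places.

0.1518

This is the probability of reaching 70 but not 75, conditional on being alive at 65: (l_70 − l_75) / l_65.
= (51746 − 42675) / 59744 = 9071 / 59744 = 0.151831.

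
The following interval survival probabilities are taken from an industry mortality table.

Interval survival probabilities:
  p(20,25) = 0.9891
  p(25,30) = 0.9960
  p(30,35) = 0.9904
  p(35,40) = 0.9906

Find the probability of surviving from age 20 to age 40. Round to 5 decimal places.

The overall survival probability is 0.9891 × 0.9960 × 0.9904 × 0.9906.
= 0.966515.

0.96651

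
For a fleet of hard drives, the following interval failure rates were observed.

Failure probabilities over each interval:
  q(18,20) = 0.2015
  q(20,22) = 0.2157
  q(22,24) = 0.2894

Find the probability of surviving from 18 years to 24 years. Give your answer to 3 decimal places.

Survival from 18 to 24 is the product of surviving each interval: (1 − 0.2015) × (1 − 0.2157) × (1 − 0.2894).
= 0.7985 × 0.7843 × 0.7106 = 0.445023.

0.445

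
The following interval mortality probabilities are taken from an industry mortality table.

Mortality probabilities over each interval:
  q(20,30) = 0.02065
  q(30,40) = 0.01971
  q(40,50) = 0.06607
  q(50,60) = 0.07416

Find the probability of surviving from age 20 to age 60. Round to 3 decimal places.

0.830

P(survive 20→60) = (1 − 0.02065) × (1 − 0.01971) × (1 − 0.06607) × (1 − 0.07416).
= 0.97935 × 0.98029 × 0.93393 × 0.92584 = 0.830124.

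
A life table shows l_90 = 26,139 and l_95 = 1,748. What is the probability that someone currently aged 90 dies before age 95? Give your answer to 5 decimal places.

0.93313

P(die before 95 | alive at 90) = 1 − l_95/l_90 = 1 − 1,748/26,139 = (24,391)/26,139 = 0.933127.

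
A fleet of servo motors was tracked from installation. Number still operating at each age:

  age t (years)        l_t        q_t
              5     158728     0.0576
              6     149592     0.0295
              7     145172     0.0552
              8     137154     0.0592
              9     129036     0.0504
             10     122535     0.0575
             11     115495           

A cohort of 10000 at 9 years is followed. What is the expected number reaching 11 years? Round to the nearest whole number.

The relevant probability is 115495/129036 = 0.895060.
Expected number = 10000 × 0.895060 = 8951.

8951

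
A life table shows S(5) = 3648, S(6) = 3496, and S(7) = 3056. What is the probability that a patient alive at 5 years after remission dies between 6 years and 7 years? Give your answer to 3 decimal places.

This is the probability of reaching 6 but not 7, conditional on being alive at 5: (S(6) − S(7)) / S(5).
= (3496 − 3056) / 3648 = 440 / 3648 = 0.120614.

0.121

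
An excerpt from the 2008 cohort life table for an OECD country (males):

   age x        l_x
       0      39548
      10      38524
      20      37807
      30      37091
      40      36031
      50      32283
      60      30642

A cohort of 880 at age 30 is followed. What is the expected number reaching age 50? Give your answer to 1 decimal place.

765.9

The relevant probability is 32283/37091 = 0.870373.
Expected number = 880 × 0.870373 = 765.9.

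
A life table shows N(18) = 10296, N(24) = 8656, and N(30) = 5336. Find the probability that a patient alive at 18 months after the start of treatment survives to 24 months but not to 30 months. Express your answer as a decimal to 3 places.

0.322

This is the probability of reaching 24 but not 30, conditional on being alive at 18: (N(24) − N(30)) / N(18).
= (8656 − 5336) / 10296 = 3320 / 10296 = 0.322455.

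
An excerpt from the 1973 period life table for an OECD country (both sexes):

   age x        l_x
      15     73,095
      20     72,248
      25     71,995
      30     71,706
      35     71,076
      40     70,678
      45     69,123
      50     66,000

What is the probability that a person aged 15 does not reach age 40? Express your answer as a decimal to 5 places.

P(die before 40 | alive at 15) = 1 − l_40/l_15 = 1 − 70,678/73,095 = (2,417)/73,095 = 0.033067.

0.03307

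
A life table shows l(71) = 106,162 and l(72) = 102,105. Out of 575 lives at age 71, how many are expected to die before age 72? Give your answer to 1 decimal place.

The relevant probability is 1 − 102,105/106,162 = 0.038215.
Expected number = 575 × 0.038215 = 22.0.

22.0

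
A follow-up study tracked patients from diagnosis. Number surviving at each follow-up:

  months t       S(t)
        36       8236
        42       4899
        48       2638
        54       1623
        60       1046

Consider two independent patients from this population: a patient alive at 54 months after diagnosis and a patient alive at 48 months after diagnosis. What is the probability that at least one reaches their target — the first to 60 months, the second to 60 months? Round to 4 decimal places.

p₁ = S(60)/S(54) = 1046/1623 = 0.644486; p₂ = S(60)/S(48) = 1046/2638 = 0.396513.
P(at least one) = 1 − (1−p₁)(1−p₂) = 1 − 0.355514 × 0.603487 = 0.785452.

0.7855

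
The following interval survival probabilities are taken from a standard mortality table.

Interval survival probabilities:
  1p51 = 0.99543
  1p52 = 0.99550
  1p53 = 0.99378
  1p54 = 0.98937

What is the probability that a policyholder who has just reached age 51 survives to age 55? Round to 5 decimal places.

The overall survival probability is 0.99543 × 0.99550 × 0.99378 × 0.98937.
= 0.974319.

0.97432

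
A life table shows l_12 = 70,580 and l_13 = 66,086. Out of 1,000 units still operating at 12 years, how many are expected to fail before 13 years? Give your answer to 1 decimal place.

The relevant probability is 1 − 66,086/70,580 = 0.063672.
Expected number = 1,000 × 0.063672 = 63.7.

63.7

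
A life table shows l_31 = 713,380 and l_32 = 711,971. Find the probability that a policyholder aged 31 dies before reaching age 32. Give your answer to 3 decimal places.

0.002

P(die before 32 | alive at 31) = 1 − l_32/l_31 = 1 − 711,971/713,380 = (1,409)/713,380 = 0.001975.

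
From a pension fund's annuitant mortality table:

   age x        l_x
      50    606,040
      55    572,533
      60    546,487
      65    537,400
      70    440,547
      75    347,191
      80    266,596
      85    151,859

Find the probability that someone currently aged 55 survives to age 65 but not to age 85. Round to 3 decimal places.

0.673

We want 10|20q55 = (l_65 − l_85)/l_55.
This is the probability of reaching 65 but not 85, conditional on being alive at 55: (l_65 − l_85) / l_55.
= (537,400 − 151,859) / 572,533 = 385,541 / 572,533 = 0.673395.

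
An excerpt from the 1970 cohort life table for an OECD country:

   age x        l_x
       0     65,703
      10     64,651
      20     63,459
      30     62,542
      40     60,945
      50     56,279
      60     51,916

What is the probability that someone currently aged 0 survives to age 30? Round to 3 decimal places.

We want 30p0 = l_30/l_0.
The conditional survival probability is l_30/l_0 = 62,542/65,703 = 0.951890.

0.952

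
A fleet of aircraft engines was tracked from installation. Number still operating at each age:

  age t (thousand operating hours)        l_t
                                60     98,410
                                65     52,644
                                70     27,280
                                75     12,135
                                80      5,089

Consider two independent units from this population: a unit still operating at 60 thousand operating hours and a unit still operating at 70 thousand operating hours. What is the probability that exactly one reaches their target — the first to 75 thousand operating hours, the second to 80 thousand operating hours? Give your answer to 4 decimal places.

0.2639

p₁ = l_75/l_60 = 12,135/98,410 = 0.123311; p₂ = l_80/l_70 = 5,089/27,280 = 0.186547.
P(exactly one) = p₁(1−p₂) + (1−p₁)p₂ = 0.100308 + 0.163544 = 0.263851.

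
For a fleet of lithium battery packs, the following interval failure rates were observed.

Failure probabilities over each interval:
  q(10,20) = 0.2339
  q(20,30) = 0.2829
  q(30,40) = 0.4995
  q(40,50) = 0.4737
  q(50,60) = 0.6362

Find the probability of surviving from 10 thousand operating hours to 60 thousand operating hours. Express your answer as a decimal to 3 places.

The overall survival probability is (1 − 0.2339) × (1 − 0.2829) × (1 − 0.4995) × (1 − 0.4737) × (1 − 0.6362).
= 0.7661 × 0.7171 × 0.5005 × 0.5263 × 0.3638 = 0.052646.

0.053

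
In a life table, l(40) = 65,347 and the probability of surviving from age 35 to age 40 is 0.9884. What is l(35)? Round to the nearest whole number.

66114

l(35) = l(40) / p = 65,347 / 0.9884 = 66114.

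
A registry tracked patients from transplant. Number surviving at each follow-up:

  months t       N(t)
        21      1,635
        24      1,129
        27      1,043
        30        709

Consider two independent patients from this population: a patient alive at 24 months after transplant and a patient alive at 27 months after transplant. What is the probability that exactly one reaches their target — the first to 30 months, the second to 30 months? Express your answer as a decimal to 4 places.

0.4540

p₁ = N(30)/N(24) = 709/1,129 = 0.627989; p₂ = N(30)/N(27) = 709/1,043 = 0.679770.
P(exactly one) = p₁(1−p₂) + (1−p₁)p₂ = 0.201101 + 0.252882 = 0.453983.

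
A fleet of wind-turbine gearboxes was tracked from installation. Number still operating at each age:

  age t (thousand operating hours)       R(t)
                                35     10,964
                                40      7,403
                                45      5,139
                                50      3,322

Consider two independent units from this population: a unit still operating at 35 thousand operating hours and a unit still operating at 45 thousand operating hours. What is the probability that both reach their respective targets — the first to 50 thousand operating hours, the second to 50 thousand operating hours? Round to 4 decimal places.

p₁ = R(50)/R(35) = 3,322/10,964 = 0.302992; p₂ = R(50)/R(45) = 3,322/5,139 = 0.646429.
P(both) = p₁ × p₂ = 0.302992 × 0.646429 = 0.195863.

0.1959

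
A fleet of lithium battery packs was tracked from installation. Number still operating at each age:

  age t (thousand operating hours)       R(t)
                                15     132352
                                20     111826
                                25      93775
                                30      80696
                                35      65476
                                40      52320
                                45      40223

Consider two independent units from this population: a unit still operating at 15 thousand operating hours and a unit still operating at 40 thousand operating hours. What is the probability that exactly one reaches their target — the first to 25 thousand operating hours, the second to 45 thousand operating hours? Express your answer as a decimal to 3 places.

p₁ = R(25)/R(15) = 93775/132352 = 0.708527; p₂ = R(45)/R(40) = 40223/52320 = 0.768788.
P(exactly one) = p₁(1−p₂) + (1−p₁)p₂ = 0.163820 + 0.224081 = 0.387901.

0.388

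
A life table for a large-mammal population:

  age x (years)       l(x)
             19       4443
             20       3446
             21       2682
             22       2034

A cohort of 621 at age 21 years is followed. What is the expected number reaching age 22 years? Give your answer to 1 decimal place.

471.0

The relevant probability is 2034/2682 = 0.758389.
Expected number = 621 × 0.758389 = 471.0.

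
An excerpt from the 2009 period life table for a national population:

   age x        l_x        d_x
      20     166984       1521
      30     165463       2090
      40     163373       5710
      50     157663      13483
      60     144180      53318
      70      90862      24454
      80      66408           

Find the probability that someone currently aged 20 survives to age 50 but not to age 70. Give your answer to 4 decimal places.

We want 30|20q20 = (l_50 − l_70)/l_20.
This is the probability of reaching 50 but not 70, conditional on being alive at 20: (l_50 − l_70) / l_20.
= (157663 − 90862) / 166984 = 66801 / 166984 = 0.400044.

0.4000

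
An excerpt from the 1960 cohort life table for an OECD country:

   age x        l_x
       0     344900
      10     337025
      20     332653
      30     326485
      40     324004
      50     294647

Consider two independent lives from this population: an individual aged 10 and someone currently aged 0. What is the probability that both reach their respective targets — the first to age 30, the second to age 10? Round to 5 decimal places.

0.94661

p₁ = l_30/l_10 = 326485/337025 = 0.968726; p₂ = l_10/l_0 = 337025/344900 = 0.977167.
P(both) = p₁ × p₂ = 0.968726 × 0.977167 = 0.946607.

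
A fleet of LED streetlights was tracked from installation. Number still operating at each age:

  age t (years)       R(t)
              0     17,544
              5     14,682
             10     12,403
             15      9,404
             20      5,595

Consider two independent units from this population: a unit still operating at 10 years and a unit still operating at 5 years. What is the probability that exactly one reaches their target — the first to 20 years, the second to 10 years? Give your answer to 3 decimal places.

0.534

p₁ = R(20)/R(10) = 5,595/12,403 = 0.451101; p₂ = R(10)/R(5) = 12,403/14,682 = 0.844776.
P(exactly one) = p₁(1−p₂) + (1−p₁)p₂ = 0.070022 + 0.463697 = 0.533718.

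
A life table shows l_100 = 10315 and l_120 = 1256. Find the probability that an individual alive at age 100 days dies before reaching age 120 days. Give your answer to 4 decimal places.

0.8782

P(die before 120 | alive at 100) = 1 − l_120/l_100 = 1 − 1256/10315 = (9059)/10315 = 0.878236.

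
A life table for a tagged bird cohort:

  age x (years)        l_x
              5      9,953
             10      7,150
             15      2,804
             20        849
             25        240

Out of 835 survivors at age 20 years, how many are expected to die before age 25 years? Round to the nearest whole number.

599

The relevant probability is 1 − 240/849 = 0.717314.
Expected number = 835 × 0.717314 = 599.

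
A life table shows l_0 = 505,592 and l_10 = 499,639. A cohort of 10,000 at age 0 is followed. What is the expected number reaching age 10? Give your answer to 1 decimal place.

9882.3

The relevant probability is 499,639/505,592 = 0.988226.
Expected number = 10,000 × 0.988226 = 9882.3.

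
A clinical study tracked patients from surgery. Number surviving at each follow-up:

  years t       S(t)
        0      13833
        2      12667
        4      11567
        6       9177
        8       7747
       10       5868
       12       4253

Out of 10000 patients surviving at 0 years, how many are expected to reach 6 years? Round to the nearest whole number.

The relevant probability is 9177/13833 = 0.663414.
Expected number = 10000 × 0.663414 = 6634.

6634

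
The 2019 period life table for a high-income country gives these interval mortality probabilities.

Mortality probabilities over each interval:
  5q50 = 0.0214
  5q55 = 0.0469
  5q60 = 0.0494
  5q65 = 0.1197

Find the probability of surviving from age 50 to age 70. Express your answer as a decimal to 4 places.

Survival from 50 to 70 is the product of surviving each interval: (1 − 0.0214) × (1 − 0.0469) × (1 − 0.0494) × (1 − 0.1197).
= 0.9786 × 0.9531 × 0.9506 × 0.8803 = 0.780499.

0.7805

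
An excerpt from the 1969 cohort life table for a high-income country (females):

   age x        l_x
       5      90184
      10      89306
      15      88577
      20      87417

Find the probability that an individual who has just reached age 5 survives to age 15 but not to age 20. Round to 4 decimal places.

0.0129

This is the probability of reaching 15 but not 20, conditional on being alive at 5: (l_15 − l_20) / l_5.
= (88577 − 87417) / 90184 = 1160 / 90184 = 0.012863.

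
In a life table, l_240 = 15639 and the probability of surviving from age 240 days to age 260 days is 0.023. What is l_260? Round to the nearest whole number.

l_260 = l_240 × p = 15639 × 0.023 = 360.

360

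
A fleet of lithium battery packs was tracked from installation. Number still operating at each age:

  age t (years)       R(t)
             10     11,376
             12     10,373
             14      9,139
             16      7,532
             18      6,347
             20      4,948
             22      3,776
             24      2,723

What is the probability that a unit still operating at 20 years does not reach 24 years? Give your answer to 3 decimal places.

0.450

P(fail before 24 | operational at 20) = 1 − R(24)/R(20) = 1 − 2,723/4,948 = (2,225)/4,948 = 0.449677.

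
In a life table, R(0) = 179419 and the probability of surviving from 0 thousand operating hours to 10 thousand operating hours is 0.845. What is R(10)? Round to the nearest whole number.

R(10) = R(0) × p = 179419 × 0.845 = 151609.

151609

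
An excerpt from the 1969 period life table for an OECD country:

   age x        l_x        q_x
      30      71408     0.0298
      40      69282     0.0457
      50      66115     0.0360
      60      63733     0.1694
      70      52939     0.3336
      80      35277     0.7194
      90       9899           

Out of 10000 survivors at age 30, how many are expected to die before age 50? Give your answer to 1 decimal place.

The relevant probability is 1 − 66115/71408 = 0.074123.
Expected number = 10000 × 0.074123 = 741.2.

741.2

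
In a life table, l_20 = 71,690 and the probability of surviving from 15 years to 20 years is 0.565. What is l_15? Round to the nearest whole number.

126885

l_15 = l_20 / p = 71,690 / 0.565 = 126885.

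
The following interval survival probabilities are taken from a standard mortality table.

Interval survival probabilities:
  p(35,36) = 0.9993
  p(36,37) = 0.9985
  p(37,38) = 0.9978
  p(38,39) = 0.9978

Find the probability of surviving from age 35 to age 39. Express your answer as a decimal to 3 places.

The overall survival probability is 0.9993 × 0.9985 × 0.9978 × 0.9978.
= 0.993416.

0.993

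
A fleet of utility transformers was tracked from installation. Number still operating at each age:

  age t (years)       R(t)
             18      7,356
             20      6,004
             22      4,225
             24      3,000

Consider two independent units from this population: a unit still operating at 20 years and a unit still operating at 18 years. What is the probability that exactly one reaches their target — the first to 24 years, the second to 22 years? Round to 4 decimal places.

p₁ = R(24)/R(20) = 3,000/6,004 = 0.499667; p₂ = R(22)/R(18) = 4,225/7,356 = 0.574361.
P(exactly one) = p₁(1−p₂) + (1−p₁)p₂ = 0.212678 + 0.287372 = 0.500050.

0.5000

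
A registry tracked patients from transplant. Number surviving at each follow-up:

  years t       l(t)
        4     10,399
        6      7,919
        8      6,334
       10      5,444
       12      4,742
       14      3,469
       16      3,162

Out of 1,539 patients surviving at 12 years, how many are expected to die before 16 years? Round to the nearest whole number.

The relevant probability is 1 − 3,162/4,742 = 0.333193.
Expected number = 1,539 × 0.333193 = 513.

513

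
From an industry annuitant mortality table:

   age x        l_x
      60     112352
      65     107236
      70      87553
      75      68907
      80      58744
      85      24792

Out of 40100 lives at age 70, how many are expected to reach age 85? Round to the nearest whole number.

11355

The relevant probability is 24792/87553 = 0.283166.
Expected number = 40100 × 0.283166 = 11355.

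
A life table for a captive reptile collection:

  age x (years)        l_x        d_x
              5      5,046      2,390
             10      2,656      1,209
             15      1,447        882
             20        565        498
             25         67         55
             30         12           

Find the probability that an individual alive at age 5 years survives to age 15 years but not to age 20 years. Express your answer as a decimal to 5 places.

This is the probability of reaching 15 but not 20, conditional on being alive at 5: (l_15 − l_20) / l_5.
= (1,447 − 565) / 5,046 = 882 / 5,046 = 0.174792.

0.17479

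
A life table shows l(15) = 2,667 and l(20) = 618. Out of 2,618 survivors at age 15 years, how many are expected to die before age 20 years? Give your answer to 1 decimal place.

The relevant probability is 1 − 618/2,667 = 0.768279.
Expected number = 2,618 × 0.768279 = 2011.4.

2011.4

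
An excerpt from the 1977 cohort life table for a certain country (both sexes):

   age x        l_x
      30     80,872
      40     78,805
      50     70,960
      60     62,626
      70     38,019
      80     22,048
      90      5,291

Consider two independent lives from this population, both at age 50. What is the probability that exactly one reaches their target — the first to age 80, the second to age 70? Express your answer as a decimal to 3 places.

p₁ = l_80/l_50 = 22,048/70,960 = 0.310710; p₂ = l_70/l_50 = 38,019/70,960 = 0.535781.
P(exactly one) = p₁(1−p₂) + (1−p₁)p₂ = 0.144237 + 0.369308 = 0.513546.

0.514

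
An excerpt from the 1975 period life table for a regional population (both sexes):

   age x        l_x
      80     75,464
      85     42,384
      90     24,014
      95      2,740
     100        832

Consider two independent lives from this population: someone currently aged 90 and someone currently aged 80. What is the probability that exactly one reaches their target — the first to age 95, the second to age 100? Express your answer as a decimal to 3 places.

p₁ = l_95/l_90 = 2,740/24,014 = 0.114100; p₂ = l_100/l_80 = 832/75,464 = 0.011025.
P(exactly one) = p₁(1−p₂) + (1−p₁)p₂ = 0.112842 + 0.009767 = 0.122609.

0.123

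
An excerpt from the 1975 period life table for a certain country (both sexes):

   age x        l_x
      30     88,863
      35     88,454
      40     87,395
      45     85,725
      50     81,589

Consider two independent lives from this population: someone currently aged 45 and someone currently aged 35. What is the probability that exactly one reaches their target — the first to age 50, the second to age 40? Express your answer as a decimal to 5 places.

0.05906

p₁ = l_50/l_45 = 81,589/85,725 = 0.951753; p₂ = l_40/l_35 = 87,395/88,454 = 0.988028.
P(exactly one) = p₁(1−p₂) + (1−p₁)p₂ = 0.011394 + 0.047669 = 0.059064.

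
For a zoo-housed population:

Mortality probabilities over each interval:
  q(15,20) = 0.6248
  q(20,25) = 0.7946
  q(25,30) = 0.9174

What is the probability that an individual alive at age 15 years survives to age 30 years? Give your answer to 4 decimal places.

The overall survival probability is (1 − 0.6248) × (1 − 0.7946) × (1 − 0.9174).
= 0.3752 × 0.2054 × 0.0826 = 0.006366.

0.0064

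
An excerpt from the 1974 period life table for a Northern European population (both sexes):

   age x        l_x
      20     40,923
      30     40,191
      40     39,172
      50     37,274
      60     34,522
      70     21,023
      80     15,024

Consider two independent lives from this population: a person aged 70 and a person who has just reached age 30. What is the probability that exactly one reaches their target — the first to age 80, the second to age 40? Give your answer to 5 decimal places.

0.29624

p₁ = l_80/l_70 = 15,024/21,023 = 0.714646; p₂ = l_40/l_30 = 39,172/40,191 = 0.974646.
P(exactly one) = p₁(1−p₂) + (1−p₁)p₂ = 0.018119 + 0.278119 = 0.296238.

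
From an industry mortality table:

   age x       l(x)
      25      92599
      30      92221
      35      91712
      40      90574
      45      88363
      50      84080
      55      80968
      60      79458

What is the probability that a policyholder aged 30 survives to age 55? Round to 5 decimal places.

The conditional survival probability is l(55)/l(30) = 80968/92221 = 0.877978.

0.87798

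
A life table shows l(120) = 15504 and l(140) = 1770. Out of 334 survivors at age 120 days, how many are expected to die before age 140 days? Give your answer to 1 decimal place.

The relevant probability is 1 − 1770/15504 = 0.885836.
Expected number = 334 × 0.885836 = 295.9.

295.9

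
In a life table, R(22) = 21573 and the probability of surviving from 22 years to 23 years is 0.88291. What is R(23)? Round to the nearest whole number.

19047

R(23) = R(22) × p = 21573 × 0.88291 = 19047.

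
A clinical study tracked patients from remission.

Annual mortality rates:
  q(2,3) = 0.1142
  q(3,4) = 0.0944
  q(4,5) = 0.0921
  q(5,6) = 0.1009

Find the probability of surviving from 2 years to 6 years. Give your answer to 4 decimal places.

Chaining the interval survival probabilities: (1 − 0.1142) × (1 − 0.0944) × (1 − 0.0921) × (1 − 0.1009).
= 0.8858 × 0.9056 × 0.9079 × 0.8991 = 0.654814.

0.6548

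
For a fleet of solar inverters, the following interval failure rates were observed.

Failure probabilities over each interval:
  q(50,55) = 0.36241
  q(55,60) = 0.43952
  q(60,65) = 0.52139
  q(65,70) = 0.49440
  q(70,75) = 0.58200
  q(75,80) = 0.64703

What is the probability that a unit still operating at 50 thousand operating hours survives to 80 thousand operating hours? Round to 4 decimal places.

Chaining the interval survival probabilities: (1 − 0.36241) × (1 − 0.43952) × (1 − 0.52139) × (1 − 0.49440) × (1 − 0.58200) × (1 − 0.64703).
= 0.63759 × 0.56048 × 0.47861 × 0.50560 × 0.41800 × 0.35297 = 0.012759.

0.0128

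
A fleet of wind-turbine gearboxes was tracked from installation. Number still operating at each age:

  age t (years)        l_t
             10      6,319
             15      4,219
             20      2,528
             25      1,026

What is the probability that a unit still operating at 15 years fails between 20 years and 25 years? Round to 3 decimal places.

0.356

This is the probability of reaching 20 but not 25, conditional on being operational at 15: (l_20 − l_25) / l_15.
= (2,528 − 1,026) / 4,219 = 1,502 / 4,219 = 0.356009.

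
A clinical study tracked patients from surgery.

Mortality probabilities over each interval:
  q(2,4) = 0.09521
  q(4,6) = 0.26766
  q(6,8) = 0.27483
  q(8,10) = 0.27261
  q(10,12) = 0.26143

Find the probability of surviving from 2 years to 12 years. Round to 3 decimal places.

0.258

P(survive 2→12) = (1 − 0.09521) × (1 − 0.26766) × (1 − 0.27483) × (1 − 0.27261) × (1 − 0.26143).
= 0.90479 × 0.73234 × 0.72517 × 0.72739 × 0.73857 = 0.258142.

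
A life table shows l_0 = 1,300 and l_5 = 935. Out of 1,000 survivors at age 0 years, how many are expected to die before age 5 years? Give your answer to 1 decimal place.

280.8

The relevant probability is 1 − 935/1,300 = 0.280769.
Expected number = 1,000 × 0.280769 = 280.8.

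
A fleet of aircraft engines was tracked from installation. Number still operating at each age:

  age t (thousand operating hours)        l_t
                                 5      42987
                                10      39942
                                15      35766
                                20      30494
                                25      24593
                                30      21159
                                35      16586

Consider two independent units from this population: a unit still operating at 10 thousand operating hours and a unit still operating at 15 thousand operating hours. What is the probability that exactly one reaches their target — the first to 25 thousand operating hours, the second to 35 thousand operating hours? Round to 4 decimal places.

p₁ = l_25/l_10 = 24593/39942 = 0.615718; p₂ = l_35/l_15 = 16586/35766 = 0.463737.
P(exactly one) = p₁(1−p₂) + (1−p₁)p₂ = 0.330187 + 0.178206 = 0.508393.

0.5084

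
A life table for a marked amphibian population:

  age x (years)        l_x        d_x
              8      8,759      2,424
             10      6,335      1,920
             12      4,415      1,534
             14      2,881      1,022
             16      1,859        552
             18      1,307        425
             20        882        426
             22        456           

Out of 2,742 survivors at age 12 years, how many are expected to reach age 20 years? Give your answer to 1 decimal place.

The relevant probability is 882/4,415 = 0.199773.
Expected number = 2,742 × 0.199773 = 547.8.

547.8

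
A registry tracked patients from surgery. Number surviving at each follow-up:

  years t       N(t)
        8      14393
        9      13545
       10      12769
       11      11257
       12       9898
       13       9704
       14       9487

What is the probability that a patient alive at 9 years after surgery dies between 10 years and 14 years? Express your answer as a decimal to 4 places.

This is the probability of reaching 10 but not 14, conditional on being alive at 9: (N(10) − N(14)) / N(9).
= (12769 − 9487) / 13545 = 3282 / 13545 = 0.242303.

0.2423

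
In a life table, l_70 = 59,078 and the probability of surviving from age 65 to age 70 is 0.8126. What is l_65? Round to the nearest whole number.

l_65 = l_70 / p = 59,078 / 0.8126 = 72702.

72702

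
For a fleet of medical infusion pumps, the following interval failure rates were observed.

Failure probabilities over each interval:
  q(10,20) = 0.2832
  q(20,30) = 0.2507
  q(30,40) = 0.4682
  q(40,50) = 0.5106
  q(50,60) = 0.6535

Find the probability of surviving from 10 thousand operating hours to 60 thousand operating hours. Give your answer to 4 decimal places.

0.0484

Chaining the interval survival probabilities: (1 − 0.2832) × (1 − 0.2507) × (1 − 0.4682) × (1 − 0.5106) × (1 − 0.6535).
= 0.7168 × 0.7493 × 0.5318 × 0.4894 × 0.3465 = 0.048436.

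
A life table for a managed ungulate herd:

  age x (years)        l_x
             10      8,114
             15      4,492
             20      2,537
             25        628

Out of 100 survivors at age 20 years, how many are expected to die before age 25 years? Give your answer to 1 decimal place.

The relevant probability is 1 − 628/2,537 = 0.752464.
Expected number = 100 × 0.752464 = 75.2.

75.2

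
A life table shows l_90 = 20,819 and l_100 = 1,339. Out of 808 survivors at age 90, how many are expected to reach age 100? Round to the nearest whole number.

The relevant probability is 1,339/20,819 = 0.064316.
Expected number = 808 × 0.064316 = 52.

52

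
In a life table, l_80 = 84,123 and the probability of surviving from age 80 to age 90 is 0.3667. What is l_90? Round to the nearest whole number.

30848

l_90 = l_80 × p = 84,123 × 0.3667 = 30848.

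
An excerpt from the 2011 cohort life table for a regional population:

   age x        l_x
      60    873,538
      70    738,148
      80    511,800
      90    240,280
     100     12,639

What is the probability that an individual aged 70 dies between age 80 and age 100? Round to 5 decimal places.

We want 10|20q70 = (l_80 − l_100)/l_70.
This is the probability of reaching 80 but not 100, conditional on being alive at 70: (l_80 − l_100) / l_70.
= (511,800 − 12,639) / 738,148 = 499,161 / 738,148 = 0.676234.

0.67623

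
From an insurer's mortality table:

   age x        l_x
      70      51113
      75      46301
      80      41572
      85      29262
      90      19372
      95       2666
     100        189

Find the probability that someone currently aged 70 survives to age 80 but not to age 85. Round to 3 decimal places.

This is the probability of reaching 80 but not 85, conditional on being alive at 70: (l_80 − l_85) / l_70.
= (41572 − 29262) / 51113 = 12310 / 51113 = 0.240839.

0.241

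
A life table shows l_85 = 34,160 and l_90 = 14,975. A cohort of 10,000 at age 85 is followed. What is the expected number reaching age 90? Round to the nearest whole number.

The relevant probability is 14,975/34,160 = 0.438378.
Expected number = 10,000 × 0.438378 = 4384.

4384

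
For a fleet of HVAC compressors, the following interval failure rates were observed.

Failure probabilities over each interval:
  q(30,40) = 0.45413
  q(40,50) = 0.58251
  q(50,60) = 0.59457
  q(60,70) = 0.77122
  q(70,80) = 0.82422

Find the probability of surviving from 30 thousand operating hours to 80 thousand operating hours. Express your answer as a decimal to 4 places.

0.0037

Survival from 30 to 80 is the product of surviving each interval: (1 − 0.45413) × (1 − 0.58251) × (1 − 0.59457) × (1 − 0.77122) × (1 − 0.82422).
= 0.54587 × 0.41749 × 0.40543 × 0.22878 × 0.17578 = 0.003716.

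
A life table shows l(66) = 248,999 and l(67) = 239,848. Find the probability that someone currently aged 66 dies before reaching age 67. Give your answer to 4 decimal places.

P(die before 67 | alive at 66) = 1 − l(67)/l(66) = 1 − 239,848/248,999 = (9,151)/248,999 = 0.036751.

0.0368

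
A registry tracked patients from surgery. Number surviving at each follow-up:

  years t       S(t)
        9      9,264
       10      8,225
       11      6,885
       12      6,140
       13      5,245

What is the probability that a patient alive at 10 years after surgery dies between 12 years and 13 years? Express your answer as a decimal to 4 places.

0.1088

This is the probability of reaching 12 but not 13, conditional on being alive at 10: (S(12) − S(13)) / S(10).
= (6,140 − 5,245) / 8,225 = 895 / 8,225 = 0.108815.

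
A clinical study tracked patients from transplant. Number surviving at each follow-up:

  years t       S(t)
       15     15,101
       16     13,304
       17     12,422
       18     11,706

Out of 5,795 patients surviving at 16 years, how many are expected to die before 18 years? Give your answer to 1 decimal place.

The relevant probability is 1 − 11,706/13,304 = 0.120114.
Expected number = 5,795 × 0.120114 = 696.1.

696.1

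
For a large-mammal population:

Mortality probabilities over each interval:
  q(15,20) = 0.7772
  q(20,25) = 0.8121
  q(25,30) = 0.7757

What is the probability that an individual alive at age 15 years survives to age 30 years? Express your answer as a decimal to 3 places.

0.009

Survival from 15 to 30 is the product of surviving each interval: (1 − 0.7772) × (1 − 0.8121) × (1 − 0.7757).
= 0.2228 × 0.1879 × 0.2243 = 0.009390.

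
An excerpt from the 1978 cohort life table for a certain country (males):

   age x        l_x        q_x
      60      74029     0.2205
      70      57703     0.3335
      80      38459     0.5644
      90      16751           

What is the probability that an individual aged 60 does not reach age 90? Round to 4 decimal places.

P(die before 90 | alive at 60) = 1 − l_90/l_60 = 1 − 16751/74029 = (57278)/74029 = 0.773724.

0.7737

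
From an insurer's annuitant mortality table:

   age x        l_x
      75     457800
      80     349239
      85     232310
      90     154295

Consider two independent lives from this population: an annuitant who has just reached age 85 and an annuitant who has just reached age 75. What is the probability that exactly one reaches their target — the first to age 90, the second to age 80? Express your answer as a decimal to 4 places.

0.4137

p₁ = l_90/l_85 = 154295/232310 = 0.664177; p₂ = l_80/l_75 = 349239/457800 = 0.762864.
P(exactly one) = p₁(1−p₂) + (1−p₁)p₂ = 0.157500 + 0.256187 = 0.413688.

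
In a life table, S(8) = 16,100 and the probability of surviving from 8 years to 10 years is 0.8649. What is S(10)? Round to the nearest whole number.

13925

S(10) = S(8) × p = 16,100 × 0.8649 = 13925.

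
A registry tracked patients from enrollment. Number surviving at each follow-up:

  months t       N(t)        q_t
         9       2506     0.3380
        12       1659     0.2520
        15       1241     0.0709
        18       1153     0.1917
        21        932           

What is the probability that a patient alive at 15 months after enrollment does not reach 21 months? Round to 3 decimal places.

0.249

P(die before 21 | alive at 15) = 1 − N(21)/N(15) = 1 − 932/1241 = (309)/1241 = 0.248993.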